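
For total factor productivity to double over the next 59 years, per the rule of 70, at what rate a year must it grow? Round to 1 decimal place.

70 / 59 ≈ 1.19, so about 1.2% a year.

1.2%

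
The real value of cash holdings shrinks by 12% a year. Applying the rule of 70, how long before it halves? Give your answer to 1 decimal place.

Halving time ≈ 70 / 12 = 5.83 → 5.8 years.

about 5.8 years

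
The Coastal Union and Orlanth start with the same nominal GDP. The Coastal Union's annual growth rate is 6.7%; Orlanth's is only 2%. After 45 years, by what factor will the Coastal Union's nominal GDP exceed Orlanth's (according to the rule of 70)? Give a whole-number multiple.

Rate gap = 6.7% − 2% = 4.7 points.
The ratio doubles every 70/4.7 ≈ 14.89 years.
45/14.89 ≈ 3.02 doublings → ratio ≈ 2^3.02 ≈ 8.

roughly 8 times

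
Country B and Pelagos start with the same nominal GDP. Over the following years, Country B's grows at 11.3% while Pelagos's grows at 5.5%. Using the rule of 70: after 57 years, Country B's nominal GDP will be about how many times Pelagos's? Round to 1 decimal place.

Rate gap = 11.3% − 5.5% = 5.8 points.
The ratio doubles every 70/5.8 ≈ 12.07 years.
57/12.07 ≈ 4.72 doublings → ratio ≈ 2^4.72 ≈ 26.4.

about 26.4 times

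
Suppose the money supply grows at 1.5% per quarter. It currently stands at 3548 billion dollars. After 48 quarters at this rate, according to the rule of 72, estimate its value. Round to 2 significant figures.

Doubling time ≈ 72/1.5 = 48.00 quarters.
48 quarters is 48/48.00 ≈ 1.00 doublings, a factor of 2^1.00 ≈ 2.00.
3548 × 2.00 ≈ 7100 billion dollars.

about 7100 billion dollars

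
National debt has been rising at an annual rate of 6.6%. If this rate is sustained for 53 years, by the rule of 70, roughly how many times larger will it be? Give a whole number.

70/6.6 ≈ 10.61 years per doubling.
53 years fits 5 doublings: 2^5 = 32.

about 32 times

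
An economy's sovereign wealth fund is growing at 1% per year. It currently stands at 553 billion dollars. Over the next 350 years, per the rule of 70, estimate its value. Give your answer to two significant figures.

≈ 18000 billion dollars

It doubles every 70/1 ≈ 70.00 years, so 350 years is 5.00 doublings.
2^5.00 ≈ 32.00; 553 × 32.00 ≈ 18000 billion dollars.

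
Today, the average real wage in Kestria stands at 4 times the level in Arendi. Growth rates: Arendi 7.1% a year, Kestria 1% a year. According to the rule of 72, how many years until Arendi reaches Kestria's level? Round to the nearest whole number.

approximately 24 years

What matters is the difference: 6.1 pp.
Rule of 72 on the gap: the ratio halves every 72/6.1 ≈ 11.80 years.
A 4 times gap closes after 2 halvings: 2 × 11.80 ≈ 24 years.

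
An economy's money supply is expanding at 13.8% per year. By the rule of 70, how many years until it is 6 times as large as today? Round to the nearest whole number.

roughly 13 years

At 13.8% it doubles every 70/13.8 ≈ 5.07 years.
Reaching 6× takes log₂(6) ≈ 2.58 doublings.
2.58 × 5.07 ≈ 13 years.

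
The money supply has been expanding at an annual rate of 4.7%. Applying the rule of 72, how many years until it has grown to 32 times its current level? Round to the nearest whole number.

77 years

Doubling time ≈ 72/4.7 = 15.32 years.
Getting to 32× needs 5 doublings: 5 × 15.32 ≈ 77 years.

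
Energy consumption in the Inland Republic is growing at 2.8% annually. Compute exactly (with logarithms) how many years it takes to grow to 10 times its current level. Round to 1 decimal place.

t = ln(10) / ln(1 + 0.028) = 2.3026 / 0.027615 ≈ 83.38.

83.4 years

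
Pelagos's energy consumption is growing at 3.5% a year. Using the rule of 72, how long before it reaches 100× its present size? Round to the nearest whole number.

roughly 137 years

One doubling takes 72/3.5 = 20.57 years.
Reaching 100× takes log₂(100) ≈ 6.64 doublings.
6.64 × 20.57 ≈ 137 years.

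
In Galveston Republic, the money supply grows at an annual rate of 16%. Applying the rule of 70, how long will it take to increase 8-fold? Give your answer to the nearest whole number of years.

roughly 13 years

At 16% it doubles every 70/16 ≈ 4.38 years.
Getting to 8× needs 3 doublings: 3 × 4.38 ≈ 13 years.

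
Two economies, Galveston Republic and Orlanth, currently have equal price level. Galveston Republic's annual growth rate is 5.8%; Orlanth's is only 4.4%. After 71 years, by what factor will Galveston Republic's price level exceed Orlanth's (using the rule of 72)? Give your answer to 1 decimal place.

approximately 2.6 times

Galveston Republic pulls ahead at 1.4 pp per year, so the ratio doubles every 72/1.4 ≈ 51.43 years.
In 71 years that's 1.38 doublings: 2^1.38 ≈ 2.6.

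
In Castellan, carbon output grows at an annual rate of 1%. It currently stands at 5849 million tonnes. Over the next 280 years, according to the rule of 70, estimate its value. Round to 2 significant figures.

Doubling time ≈ 70/1 = 70.00 years.
280 years is 280/70.00 ≈ 4.00 doublings, a factor of 2^4.00 ≈ 16.00.
5849 × 16.00 ≈ 94000 million tonnes.

94000 million tonnes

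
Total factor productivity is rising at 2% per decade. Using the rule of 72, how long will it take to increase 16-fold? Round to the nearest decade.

Doubling time ≈ 72/2 = 36.00 decades.
16× is 4 doublings, so 4 × 36.00 ≈ 144 decades.

around 144 decades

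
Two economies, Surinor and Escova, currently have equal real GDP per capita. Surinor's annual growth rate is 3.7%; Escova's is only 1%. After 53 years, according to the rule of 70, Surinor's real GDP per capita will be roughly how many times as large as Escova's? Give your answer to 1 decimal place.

approximately 4.1 times

Surinor pulls ahead at 2.7 pp per year, so the ratio doubles every 70/2.7 ≈ 25.93 years.
In 53 years that's 2.04 doublings: 2^2.04 ≈ 4.1.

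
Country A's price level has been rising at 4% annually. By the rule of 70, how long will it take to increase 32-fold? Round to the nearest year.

about 88 years

At 4% it doubles every 70/4 ≈ 17.50 years.
32× is 5 doublings, so 5 × 17.50 ≈ 88 years.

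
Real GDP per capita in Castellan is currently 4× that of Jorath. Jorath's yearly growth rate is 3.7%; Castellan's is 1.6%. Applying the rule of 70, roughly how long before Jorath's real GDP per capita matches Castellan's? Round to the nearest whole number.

Jorath gains on Castellan at 3.7% − 1.6% = 2.1 points a year.
At that relative rate the gap halves every 70/2.1 ≈ 33.33 years.
A 4× gap closes after 2 halvings: 2 × 33.33 ≈ 67 years.

around 67 years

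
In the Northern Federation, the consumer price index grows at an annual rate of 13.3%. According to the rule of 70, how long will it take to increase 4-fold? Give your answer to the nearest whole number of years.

At 13.3% it doubles every 70/13.3 ≈ 5.26 years.
4 = 2^2, so 2 doublings → 11 years.

11 years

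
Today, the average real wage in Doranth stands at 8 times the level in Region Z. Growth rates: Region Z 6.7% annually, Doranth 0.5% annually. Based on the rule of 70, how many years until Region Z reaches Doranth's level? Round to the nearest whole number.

The growth-rate gap is 6.7% − 0.5% = 6.2 percentage points.
So the ratio between them halves every 70/6.2 ≈ 11.29 years.
An 8 times gap closes after 3 halvings: 3 × 11.29 ≈ 34 years.

34 years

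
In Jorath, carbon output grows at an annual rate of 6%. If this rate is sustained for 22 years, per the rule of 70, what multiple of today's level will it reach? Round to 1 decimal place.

roughly 3.7 times

Doubles every ≈ 11.67 years (70/6).
22 years is 1.89 doublings; 2^1.89 ≈ 3.7×.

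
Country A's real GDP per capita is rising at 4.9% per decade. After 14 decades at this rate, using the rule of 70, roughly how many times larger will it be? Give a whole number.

roughly 2 times

At 4.9% one doubling takes ≈ 14.29 decades; 14 decades is 1 of them, so ×2.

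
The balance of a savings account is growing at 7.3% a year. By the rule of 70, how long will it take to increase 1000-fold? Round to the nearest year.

One doubling takes 70/7.3 = 9.59 years.
1000× is log₂ 1000 ≈ 9.97 doublings, so ≈ 9.97 × 9.59 = 96 years.

approximately 96 years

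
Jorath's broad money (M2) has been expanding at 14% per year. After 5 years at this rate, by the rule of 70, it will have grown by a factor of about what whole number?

about 2 times

At 14% one doubling takes ≈ 5.00 years; 5 years is 1 of them, so ×2.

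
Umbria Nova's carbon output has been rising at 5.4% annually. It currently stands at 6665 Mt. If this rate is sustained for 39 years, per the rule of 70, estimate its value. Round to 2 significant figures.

Doubling time ≈ 70/5.4 = 12.96 years.
39 years is 39/12.96 ≈ 3.01 doublings, a factor of 2^3.01 ≈ 8.06.
6665 × 8.06 ≈ 54000 Mt.

approximately 54000 Mt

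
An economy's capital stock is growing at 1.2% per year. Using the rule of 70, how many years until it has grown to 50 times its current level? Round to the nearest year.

329 years

At 1.2% it doubles every 70/1.2 ≈ 58.33 years.
Reaching 50× takes log₂(50) ≈ 5.64 doublings.
5.64 × 58.33 ≈ 329 years.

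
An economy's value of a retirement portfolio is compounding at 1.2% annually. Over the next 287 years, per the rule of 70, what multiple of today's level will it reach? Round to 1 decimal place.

30.3 times

Doubling time ≈ 70/1.2 = 58.33 years.
287 years / 58.33 ≈ 4.92 doublings → factor 2^4.92 ≈ 30.3.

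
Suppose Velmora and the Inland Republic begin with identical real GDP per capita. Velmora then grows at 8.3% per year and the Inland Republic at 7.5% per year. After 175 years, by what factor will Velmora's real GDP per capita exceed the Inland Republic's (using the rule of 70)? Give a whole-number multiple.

Only the 0.8-point difference matters.
70/0.8 ≈ 87.50 years per doubling of the ratio; 175 years gives 2.00 doublings, so ≈ 4×.

around 4 times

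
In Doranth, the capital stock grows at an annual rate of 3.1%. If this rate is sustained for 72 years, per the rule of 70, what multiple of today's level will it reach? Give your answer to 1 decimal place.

Doubling time ≈ 70/3.1 = 22.58 years.
72 years / 22.58 ≈ 3.19 doublings → factor 2^3.19 ≈ 9.1.

≈ 9.1 times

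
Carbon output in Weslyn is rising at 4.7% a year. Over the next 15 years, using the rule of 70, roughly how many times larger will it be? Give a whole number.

70/4.7 ≈ 14.89 years per doubling.
15 years fits 1 doubling: 2^1 = 2.

around 2 times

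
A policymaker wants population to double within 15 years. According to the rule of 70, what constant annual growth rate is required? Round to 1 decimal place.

approximately 4.7%

70 / 15 ≈ 4.67, so about 4.7% annually.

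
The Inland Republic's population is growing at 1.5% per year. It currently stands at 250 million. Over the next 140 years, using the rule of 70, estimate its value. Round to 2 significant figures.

about 2000 million

Doubling time ≈ 70/1.5 = 46.67 years.
140 years is 140/46.67 ≈ 3.00 doublings, a factor of 2^3.00 ≈ 8.00.
250 × 8.00 ≈ 2000 million.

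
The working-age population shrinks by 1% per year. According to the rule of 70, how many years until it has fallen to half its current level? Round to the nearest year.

The rule works in reverse for decay: 70/1 ≈ 70.00 years to halve.

approximately 70 years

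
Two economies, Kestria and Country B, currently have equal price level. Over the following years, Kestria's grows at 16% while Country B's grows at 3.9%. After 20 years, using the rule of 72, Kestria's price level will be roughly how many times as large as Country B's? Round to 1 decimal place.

10.3 times

Rate gap = 16% − 3.9% = 12.1 points.
The ratio doubles every 72/12.1 ≈ 5.95 years.
20/5.95 ≈ 3.36 doublings → ratio ≈ 2^3.36 ≈ 10.3.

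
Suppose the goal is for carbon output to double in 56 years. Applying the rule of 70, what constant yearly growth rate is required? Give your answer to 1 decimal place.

approximately 1.3% per year

70 / 56 ≈ 1.25, so about 1.3% per year.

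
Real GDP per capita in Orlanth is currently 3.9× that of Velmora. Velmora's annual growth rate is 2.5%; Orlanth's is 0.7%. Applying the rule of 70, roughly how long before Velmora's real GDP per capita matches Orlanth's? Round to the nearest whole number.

Velmora gains on Orlanth at 2.5% − 0.7% = 1.8 points a year.
At that relative rate the gap halves every 70/1.8 ≈ 38.89 years.
A 3.9× gap takes log₂(3.9) ≈ 1.96 halvings to close: 1.96 × 38.89 ≈ 76 years.

around 76 years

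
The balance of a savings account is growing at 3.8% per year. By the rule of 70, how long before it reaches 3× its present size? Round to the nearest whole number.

One doubling takes 70/3.8 = 18.42 years.
Reaching 3× takes log₂(3) ≈ 1.58 doublings.
1.58 × 18.42 ≈ 29 years.

around 29 years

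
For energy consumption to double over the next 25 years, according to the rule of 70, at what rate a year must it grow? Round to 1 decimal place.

about 2.8%

70 / 25 ≈ 2.80, so about 2.8% a year.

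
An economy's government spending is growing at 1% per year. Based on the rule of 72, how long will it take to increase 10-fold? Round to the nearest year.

roughly 239 years

One doubling takes 72/1 = 72.00 years.
Reaching 10× takes log₂(10) ≈ 3.32 doublings.
3.32 × 72.00 ≈ 239 years.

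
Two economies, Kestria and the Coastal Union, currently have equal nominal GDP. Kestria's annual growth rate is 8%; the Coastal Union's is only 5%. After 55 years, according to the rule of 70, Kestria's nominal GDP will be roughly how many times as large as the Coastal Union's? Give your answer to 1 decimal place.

Kestria pulls ahead at 3 pp per year, so the ratio doubles every 70/3 ≈ 23.33 years.
In 55 years that's 2.36 doublings: 2^2.36 ≈ 5.1.

≈ 5.1 times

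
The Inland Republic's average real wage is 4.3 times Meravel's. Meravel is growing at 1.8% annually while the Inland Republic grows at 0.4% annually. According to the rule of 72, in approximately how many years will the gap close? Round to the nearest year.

Meravel gains on the Inland Republic at 1.8% − 0.4% = 1.4 points a year.
At that relative rate the gap halves every 72/1.4 ≈ 51.43 years.
A 4.3 times gap takes log₂(4.3) ≈ 2.10 halvings to close: 2.10 × 51.43 ≈ 108 years.

roughly 108 years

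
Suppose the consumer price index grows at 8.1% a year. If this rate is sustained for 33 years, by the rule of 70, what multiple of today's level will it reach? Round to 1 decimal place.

Doubling time ≈ 70/8.1 = 8.64 years.
33 years / 8.64 ≈ 3.82 doublings → factor 2^3.82 ≈ 14.1.

≈ 14.1 times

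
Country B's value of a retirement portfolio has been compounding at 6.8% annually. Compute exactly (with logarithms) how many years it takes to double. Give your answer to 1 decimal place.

10.5 years

t = ln(2) / ln(1 + 0.068) = 0.6931 / 0.065788 ≈ 10.54.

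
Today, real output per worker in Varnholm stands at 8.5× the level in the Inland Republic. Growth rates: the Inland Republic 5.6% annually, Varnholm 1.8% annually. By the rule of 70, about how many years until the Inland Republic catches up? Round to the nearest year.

≈ 57 years

The growth-rate gap is 5.6% − 1.8% = 3.8 percentage points.
So the ratio between them halves every 70/3.8 ≈ 18.42 years.
An 8.5× gap takes log₂(8.5) ≈ 3.09 halvings to close: 3.09 × 18.42 ≈ 57 years.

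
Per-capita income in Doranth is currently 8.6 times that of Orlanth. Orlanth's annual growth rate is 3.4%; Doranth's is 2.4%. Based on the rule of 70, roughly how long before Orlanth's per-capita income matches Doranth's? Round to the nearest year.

≈ 217 years

What matters is the difference: 1 pp.
Rule of 70 on the gap: the ratio halves every 70/1 ≈ 70.00 years.
An 8.6 times gap takes log₂(8.6) ≈ 3.10 halvings to close: 3.10 × 70.00 ≈ 217 years.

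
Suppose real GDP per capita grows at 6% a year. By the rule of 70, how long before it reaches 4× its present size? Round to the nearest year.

One doubling takes 70/6 = 11.67 years.
4 = 2^2, so 2 doublings → 23 years.

roughly 23 years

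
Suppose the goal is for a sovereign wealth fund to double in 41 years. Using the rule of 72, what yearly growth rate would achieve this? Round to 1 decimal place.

approximately 1.8%

72 / 41 ≈ 1.76, so about 1.8% per year.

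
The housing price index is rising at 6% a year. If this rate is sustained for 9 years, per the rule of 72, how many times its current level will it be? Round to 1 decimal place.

Doubles every ≈ 12.00 years (72/6).
9 years is 0.75 doublings; 2^0.75 ≈ 1.7×.

approximately 1.7 times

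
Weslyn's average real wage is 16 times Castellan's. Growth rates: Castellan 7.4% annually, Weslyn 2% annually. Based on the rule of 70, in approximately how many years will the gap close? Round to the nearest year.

52 years

The growth-rate gap is 7.4% − 2% = 5.4 percentage points.
So the ratio between them halves every 70/5.4 ≈ 12.96 years.
A 16 times gap closes after 4 halvings: 4 × 12.96 ≈ 52 years.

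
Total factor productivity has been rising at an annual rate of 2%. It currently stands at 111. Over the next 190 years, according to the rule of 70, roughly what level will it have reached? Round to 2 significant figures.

roughly 4800

Doubling time ≈ 70/2 = 35.00 years.
190 years is 190/35.00 ≈ 5.43 doublings, a factor of 2^5.43 ≈ 43.11.
111 × 43.11 ≈ 4800.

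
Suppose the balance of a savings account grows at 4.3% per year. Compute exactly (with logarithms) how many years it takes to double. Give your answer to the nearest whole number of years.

16 years

t = ln(2) / ln(1 + 0.043) = 0.6931 / 0.042101 ≈ 16.46.
≈ 16 years.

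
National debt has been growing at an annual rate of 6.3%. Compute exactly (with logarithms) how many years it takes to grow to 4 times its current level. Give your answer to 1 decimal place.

22.7 years

t = ln(4) / ln(1 + 0.063) = 1.3863 / 0.061095 ≈ 22.69.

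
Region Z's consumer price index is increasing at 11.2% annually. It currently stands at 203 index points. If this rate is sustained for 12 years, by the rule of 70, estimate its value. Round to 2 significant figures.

around 770 index points

Doubling time ≈ 70/11.2 = 6.25 years.
12 years is 12/6.25 ≈ 1.92 doublings, a factor of 2^1.92 ≈ 3.78.
203 × 3.78 ≈ 770 index points.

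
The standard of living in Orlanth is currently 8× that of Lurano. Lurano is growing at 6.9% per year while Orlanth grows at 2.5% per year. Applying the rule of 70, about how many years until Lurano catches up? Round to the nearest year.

about 48 years

Lurano gains on Orlanth at 6.9% − 2.5% = 4.4 points a year.
At that relative rate the gap halves every 70/4.4 ≈ 15.91 years.
An 8× gap closes after 3 halvings: 3 × 15.91 ≈ 48 years.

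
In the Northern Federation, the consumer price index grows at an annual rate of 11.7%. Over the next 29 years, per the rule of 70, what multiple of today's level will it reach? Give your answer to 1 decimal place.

Doubling time ≈ 70/11.7 = 5.98 years.
29 years / 5.98 ≈ 4.85 doublings → factor 2^4.85 ≈ 28.8.

28.8 times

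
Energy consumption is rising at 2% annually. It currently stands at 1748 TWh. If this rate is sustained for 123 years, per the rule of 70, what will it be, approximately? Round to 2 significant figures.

around 20000 TWh

Doubling time ≈ 70/2 = 35.00 years.
123 years is 123/35.00 ≈ 3.51 doublings, a factor of 2^3.51 ≈ 11.39.
1748 × 11.39 ≈ 20000 TWh.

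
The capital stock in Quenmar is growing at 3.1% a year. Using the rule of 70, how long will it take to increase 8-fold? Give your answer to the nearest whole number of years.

68 years

Doubling time ≈ 70/3.1 = 22.58 years.
Getting to 8× needs 3 doublings: 3 × 22.58 ≈ 68 years.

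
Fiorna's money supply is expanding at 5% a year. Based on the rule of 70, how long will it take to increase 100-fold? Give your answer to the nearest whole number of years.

around 93 years

Doubling time ≈ 70/5 = 14.00 years.
100× is log₂ 100 ≈ 6.64 doublings, so ≈ 6.64 × 14.00 = 93 years.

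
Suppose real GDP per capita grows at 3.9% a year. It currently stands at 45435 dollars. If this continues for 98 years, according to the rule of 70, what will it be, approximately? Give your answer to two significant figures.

Doubling time ≈ 70/3.9 = 17.95 years.
98 years is 98/17.95 ≈ 5.46 doublings, a factor of 2^5.46 ≈ 44.02.
45435 × 44.02 ≈ 2000000 dollars.

approximately 2000000 dollars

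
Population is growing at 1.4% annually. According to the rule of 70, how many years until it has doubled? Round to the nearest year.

70/1.4 ≈ 50.00, so it doubles roughly every 50 years.

50 years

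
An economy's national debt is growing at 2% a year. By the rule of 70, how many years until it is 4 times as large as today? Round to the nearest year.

Doubling time ≈ 70/2 = 35.00 years.
4× is 2 doublings, so 2 × 35.00 ≈ 70 years.

around 70 years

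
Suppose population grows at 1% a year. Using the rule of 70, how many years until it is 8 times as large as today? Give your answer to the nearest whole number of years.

roughly 210 years

Doubling time ≈ 70/1 = 70.00 years.
Getting to 8× needs 3 doublings: 3 × 70.00 ≈ 210 years.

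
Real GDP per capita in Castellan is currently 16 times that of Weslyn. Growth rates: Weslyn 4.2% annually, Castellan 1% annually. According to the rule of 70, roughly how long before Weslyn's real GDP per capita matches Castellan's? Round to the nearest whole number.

Weslyn gains on Castellan at 4.2% − 1% = 3.2 points a year.
At that relative rate the gap halves every 70/3.2 ≈ 21.88 years.
A 16 times gap closes after 4 halvings: 4 × 21.88 ≈ 88 years.

approximately 88 years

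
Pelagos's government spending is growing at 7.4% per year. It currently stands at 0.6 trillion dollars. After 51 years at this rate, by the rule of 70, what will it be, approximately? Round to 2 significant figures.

It doubles every 70/7.4 ≈ 9.46 years, so 51 years is 5.39 doublings.
2^5.39 ≈ 41.93; 0.6 × 41.93 ≈ 25 trillion dollars.

≈ 25 trillion dollars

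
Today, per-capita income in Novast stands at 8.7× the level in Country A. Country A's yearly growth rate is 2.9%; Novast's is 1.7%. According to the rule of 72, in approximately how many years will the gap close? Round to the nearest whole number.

≈ 187 years

What matters is the difference: 1.2 pp.
Rule of 72 on the gap: the ratio halves every 72/1.2 ≈ 60.00 years.
An 8.7× gap takes log₂(8.7) ≈ 3.12 halvings to close: 3.12 × 60.00 ≈ 187 years.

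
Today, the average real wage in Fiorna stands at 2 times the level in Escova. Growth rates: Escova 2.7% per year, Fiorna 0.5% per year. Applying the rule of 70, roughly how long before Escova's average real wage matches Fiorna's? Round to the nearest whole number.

Escova gains on Fiorna at 2.7% − 0.5% = 2.2 points a year.
At that relative rate the gap halves every 70/2.2 ≈ 31.82 years.
A 2 times gap closes after 1 halving: 1 × 31.82 ≈ 32 years.

roughly 32 years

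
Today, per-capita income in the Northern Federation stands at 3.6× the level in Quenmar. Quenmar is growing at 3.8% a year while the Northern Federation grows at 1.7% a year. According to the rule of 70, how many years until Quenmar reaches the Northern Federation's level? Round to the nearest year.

approximately 62 years

What matters is the difference: 2.1 pp.
Rule of 70 on the gap: the ratio halves every 70/2.1 ≈ 33.33 years.
A 3.6× gap takes log₂(3.6) ≈ 1.85 halvings to close: 1.85 × 33.33 ≈ 62 years.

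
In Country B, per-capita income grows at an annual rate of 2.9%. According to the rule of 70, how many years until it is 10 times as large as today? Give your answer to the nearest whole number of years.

roughly 80 years

Doubling time ≈ 70/2.9 = 24.14 years.
10× is log₂ 10 ≈ 3.32 doublings, so ≈ 3.32 × 24.14 = 80 years.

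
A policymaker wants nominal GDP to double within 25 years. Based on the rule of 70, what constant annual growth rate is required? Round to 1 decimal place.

70 / 25 ≈ 2.80, so about 2.8% a year.

roughly 2.8% a year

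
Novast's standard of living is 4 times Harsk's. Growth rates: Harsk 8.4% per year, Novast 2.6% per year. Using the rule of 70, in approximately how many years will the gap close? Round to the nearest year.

roughly 24 years

What matters is the difference: 5.8 pp.
Rule of 70 on the gap: the ratio halves every 70/5.8 ≈ 12.07 years.
A 4 times gap closes after 2 halvings: 2 × 12.07 ≈ 24 years.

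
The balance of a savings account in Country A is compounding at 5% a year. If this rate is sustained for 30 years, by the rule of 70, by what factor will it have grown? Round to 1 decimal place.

Doubles every ≈ 14.00 years (70/5).
30 years is 2.14 doublings; 2^2.14 ≈ 4.4×.

approximately 4.4 times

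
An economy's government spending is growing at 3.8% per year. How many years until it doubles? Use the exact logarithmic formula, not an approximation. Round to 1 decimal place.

18.6 years

t = ln(2) / ln(1 + 0.038) = 0.6931 / 0.037296 ≈ 18.58.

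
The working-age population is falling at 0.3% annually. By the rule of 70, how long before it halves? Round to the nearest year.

roughly 233 years

Falling at 0.3%, it halves about every 70/0.3 = 233.33 years.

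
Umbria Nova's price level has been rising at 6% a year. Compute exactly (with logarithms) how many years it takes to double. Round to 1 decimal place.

11.9 years

t = ln(2) / ln(1 + 0.06) = 0.6931 / 0.058269 ≈ 11.89.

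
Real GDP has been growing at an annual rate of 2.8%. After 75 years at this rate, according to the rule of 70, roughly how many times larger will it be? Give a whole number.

about 8 times

At 2.8% one doubling takes ≈ 25.00 years; 75 years is 3 of them, so ×8.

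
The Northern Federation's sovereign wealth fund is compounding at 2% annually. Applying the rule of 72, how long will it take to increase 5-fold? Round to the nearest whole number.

84 years

At 2% it doubles every 72/2 ≈ 36.00 years.
Reaching 5× takes log₂(5) ≈ 2.32 doublings.
2.32 × 36.00 ≈ 84 years.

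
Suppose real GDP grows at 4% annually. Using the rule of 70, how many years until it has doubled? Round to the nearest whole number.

Doubling time ≈ 70 / 4 = 17.50 years.

18 years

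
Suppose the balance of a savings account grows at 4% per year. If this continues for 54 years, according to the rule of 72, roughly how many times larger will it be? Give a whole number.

At 4% one doubling takes ≈ 18.00 years; 54 years is 3 of them, so ×8.

about 8 times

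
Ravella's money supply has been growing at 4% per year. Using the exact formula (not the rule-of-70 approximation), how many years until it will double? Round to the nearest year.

18 years

t = ln(2) / ln(1 + 0.04) = 0.6931 / 0.039221 ≈ 17.67.
≈ 18 years.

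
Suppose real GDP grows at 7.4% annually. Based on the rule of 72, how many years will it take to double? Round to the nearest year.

Doubling time ≈ 72 / 7.4 = 9.73 years.

approximately 10 years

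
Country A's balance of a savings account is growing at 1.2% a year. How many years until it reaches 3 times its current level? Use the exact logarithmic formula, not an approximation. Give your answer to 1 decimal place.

92.1 years

t = ln(3) / ln(1 + 0.012) = 1.0986 / 0.011929 ≈ 92.09.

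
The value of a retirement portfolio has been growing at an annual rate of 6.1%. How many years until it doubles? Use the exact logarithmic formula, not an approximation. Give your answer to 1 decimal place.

11.7 years

t = ln(2) / ln(1 + 0.061) = 0.6931 / 0.059212 ≈ 11.71.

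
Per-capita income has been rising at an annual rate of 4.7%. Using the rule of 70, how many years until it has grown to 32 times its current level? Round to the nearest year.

≈ 74 years

Doubling time ≈ 70/4.7 = 14.89 years.
32× is 5 doublings, so 5 × 14.89 ≈ 74 years.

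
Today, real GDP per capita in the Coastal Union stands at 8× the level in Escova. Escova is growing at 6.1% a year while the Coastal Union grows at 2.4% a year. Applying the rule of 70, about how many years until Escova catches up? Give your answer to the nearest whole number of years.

The growth-rate gap is 6.1% − 2.4% = 3.7 percentage points.
So the ratio between them halves every 70/3.7 ≈ 18.92 years.
An 8× gap closes after 3 halvings: 3 × 18.92 ≈ 57 years.

approximately 57 years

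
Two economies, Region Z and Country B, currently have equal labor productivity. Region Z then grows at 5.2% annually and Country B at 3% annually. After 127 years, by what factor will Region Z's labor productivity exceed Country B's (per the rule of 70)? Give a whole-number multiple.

Region Z pulls ahead at 2.2 pp per year, so the ratio doubles every 70/2.2 ≈ 31.82 years.
In 127 years that's 3.99 doublings: 2^3.99 ≈ 16.

≈ 16 times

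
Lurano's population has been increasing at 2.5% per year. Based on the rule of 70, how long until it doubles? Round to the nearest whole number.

about 28 years

Doubling time ≈ 70 / 2.5 = 28.00 years.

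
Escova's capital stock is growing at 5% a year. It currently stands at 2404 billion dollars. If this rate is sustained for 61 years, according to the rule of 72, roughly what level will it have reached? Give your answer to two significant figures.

It doubles every 72/5 ≈ 14.40 years, so 61 years is 4.24 doublings.
2^4.24 ≈ 18.90; 2404 × 18.90 ≈ 45000 billion dollars.

≈ 45000 billion dollars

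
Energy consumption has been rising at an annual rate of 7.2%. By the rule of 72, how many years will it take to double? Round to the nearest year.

10 years

At 7.2%, doubling takes about 72/7.2 = 10.00 years.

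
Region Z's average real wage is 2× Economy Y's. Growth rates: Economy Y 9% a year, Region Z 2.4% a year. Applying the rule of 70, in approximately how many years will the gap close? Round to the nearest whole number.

What matters is the difference: 6.6 pp.
Rule of 70 on the gap: the ratio halves every 70/6.6 ≈ 10.61 years.
A 2× gap closes after 1 halving: 1 × 10.61 ≈ 11 years.

≈ 11 years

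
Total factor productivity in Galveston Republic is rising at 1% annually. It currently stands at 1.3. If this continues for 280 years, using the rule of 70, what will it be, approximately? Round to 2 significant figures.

roughly 21

It doubles every 70/1 ≈ 70.00 years, so 280 years is 4.00 doublings.
2^4.00 ≈ 16.00; 1.3 × 16.00 ≈ 21.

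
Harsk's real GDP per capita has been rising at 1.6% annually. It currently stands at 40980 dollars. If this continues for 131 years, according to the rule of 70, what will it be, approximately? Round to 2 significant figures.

It doubles every 70/1.6 ≈ 43.75 years, so 131 years is 2.99 doublings.
2^2.99 ≈ 7.94; 40980 × 7.94 ≈ 330000 dollars.

roughly 330000 dollars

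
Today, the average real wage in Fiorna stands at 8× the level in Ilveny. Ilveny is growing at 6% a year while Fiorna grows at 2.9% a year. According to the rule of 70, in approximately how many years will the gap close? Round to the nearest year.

Ilveny gains on Fiorna at 6% − 2.9% = 3.1 points a year.
At that relative rate the gap halves every 70/3.1 ≈ 22.58 years.
An 8× gap closes after 3 halvings: 3 × 22.58 ≈ 68 years.

68 years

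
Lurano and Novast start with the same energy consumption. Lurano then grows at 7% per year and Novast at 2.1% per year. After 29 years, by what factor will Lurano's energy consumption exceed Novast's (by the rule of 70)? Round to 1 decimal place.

about 4.1 times

Rate gap = 7% − 2.1% = 4.9 points.
The ratio doubles every 70/4.9 ≈ 14.29 years.
29/14.29 ≈ 2.03 doublings → ratio ≈ 2^2.03 ≈ 4.1.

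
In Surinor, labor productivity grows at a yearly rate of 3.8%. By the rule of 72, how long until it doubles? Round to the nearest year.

At 3.8%, doubling takes about 72/3.8 = 18.95 years.

approximately 19 years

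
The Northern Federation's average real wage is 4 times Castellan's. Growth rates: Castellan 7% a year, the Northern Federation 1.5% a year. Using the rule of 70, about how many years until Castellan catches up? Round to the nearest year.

What matters is the difference: 5.5 pp.
Rule of 70 on the gap: the ratio halves every 70/5.5 ≈ 12.73 years.
A 4 times gap closes after 2 halvings: 2 × 12.73 ≈ 25 years.

around 25 years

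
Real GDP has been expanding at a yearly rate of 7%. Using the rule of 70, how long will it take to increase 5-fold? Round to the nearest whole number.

around 23 years

One doubling takes 70/7 = 10.00 years.
5× is log₂ 5 ≈ 2.32 doublings, so ≈ 2.32 × 10.00 = 23 years.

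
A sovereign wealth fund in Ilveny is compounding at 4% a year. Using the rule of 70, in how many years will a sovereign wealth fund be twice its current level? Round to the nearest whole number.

about 18 years

At 4%, doubling takes about 70/4 = 17.50 years.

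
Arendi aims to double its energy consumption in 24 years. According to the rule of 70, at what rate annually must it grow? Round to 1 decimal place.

2.9%

70 / 24 ≈ 2.92, so about 2.9% annually.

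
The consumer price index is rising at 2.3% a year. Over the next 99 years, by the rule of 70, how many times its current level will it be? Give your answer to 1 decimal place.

around 9.5 times

Doubling time ≈ 70/2.3 = 30.43 years.
99 years / 30.43 ≈ 3.25 doublings → factor 2^3.25 ≈ 9.5.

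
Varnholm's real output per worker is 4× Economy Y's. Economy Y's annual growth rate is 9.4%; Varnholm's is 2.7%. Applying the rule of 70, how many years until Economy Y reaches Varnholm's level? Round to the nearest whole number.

The growth-rate gap is 9.4% − 2.7% = 6.7 percentage points.
So the ratio between them halves every 70/6.7 ≈ 10.45 years.
A 4× gap closes after 2 halvings: 2 × 10.45 ≈ 21 years.

around 21 years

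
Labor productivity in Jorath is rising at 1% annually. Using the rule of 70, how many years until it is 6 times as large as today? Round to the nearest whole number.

Doubling time ≈ 70/1 = 70.00 years.
6× is log₂ 6 ≈ 2.58 doublings, so ≈ 2.58 × 70.00 = 181 years.

approximately 181 years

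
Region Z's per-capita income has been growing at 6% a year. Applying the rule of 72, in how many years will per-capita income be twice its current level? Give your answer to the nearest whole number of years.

12 years

72/6 ≈ 12.00, so it doubles roughly every 12 years.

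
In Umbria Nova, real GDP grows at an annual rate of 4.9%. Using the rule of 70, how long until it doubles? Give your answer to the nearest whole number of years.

≈ 14 years

70/4.9 ≈ 14.29, so it doubles roughly every 14 years.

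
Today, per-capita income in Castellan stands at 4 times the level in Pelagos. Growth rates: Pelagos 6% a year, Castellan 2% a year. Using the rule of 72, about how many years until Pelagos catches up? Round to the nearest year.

approximately 36 years

The growth-rate gap is 6% − 2% = 4 percentage points.
So the ratio between them halves every 72/4 ≈ 18.00 years.
A 4 times gap closes after 2 halvings: 2 × 18.00 ≈ 36 years.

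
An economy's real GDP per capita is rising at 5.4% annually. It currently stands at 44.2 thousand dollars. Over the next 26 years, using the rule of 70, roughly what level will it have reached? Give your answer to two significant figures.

Doubling time ≈ 70/5.4 = 12.96 years.
26 years is 26/12.96 ≈ 2.01 doublings, a factor of 2^2.01 ≈ 4.03.
44.2 × 4.03 ≈ 180 thousand dollars.

approximately 180 thousand dollars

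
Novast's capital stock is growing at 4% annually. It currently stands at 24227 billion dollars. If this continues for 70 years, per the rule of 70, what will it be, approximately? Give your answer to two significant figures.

It doubles every 70/4 ≈ 17.50 years, so 70 years is 4.00 doublings.
2^4.00 ≈ 16.00; 24227 × 16.00 ≈ 390000 billion dollars.

390000 billion dollars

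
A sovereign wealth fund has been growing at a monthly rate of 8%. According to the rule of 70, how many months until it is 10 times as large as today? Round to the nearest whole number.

At 8% it doubles every 70/8 ≈ 8.75 months.
Reaching 10× takes log₂(10) ≈ 3.32 doublings.
3.32 × 8.75 ≈ 29 months.

roughly 29 months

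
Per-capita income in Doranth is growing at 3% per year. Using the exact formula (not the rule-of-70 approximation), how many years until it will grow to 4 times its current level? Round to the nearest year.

t = ln(4) / ln(1 + 0.03) = 1.3863 / 0.029559 ≈ 46.90.
≈ 47 years.

47 years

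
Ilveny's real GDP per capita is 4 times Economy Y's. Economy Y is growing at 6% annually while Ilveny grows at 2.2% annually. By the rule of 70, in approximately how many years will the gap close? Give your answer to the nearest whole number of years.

approximately 37 years

What matters is the difference: 3.8 pp.
Rule of 70 on the gap: the ratio halves every 70/3.8 ≈ 18.42 years.
A 4 times gap closes after 2 halvings: 2 × 18.42 ≈ 37 years.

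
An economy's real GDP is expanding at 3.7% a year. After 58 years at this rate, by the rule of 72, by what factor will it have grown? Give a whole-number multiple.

At 3.7% one doubling takes ≈ 19.46 years; 58 years is 3 of them, so ×8.

roughly 8 times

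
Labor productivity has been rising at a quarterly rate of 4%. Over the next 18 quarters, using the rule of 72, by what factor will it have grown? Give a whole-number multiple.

≈ 2 times

At 4% one doubling takes ≈ 18.00 quarters; 18 quarters is 1 of them, so ×2.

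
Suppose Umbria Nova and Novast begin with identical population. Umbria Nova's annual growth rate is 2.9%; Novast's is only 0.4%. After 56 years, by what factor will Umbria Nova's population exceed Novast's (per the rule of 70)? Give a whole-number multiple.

Rate gap = 2.9% − 0.4% = 2.5 points.
The ratio doubles every 70/2.5 ≈ 28.00 years.
56/28.00 ≈ 2.00 doublings → ratio ≈ 2^2.00 ≈ 4.

approximately 4 times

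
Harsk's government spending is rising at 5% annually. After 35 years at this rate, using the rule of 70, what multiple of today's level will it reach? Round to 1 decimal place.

Doubling time ≈ 70/5 = 14.00 years.
35 years / 14.00 ≈ 2.50 doublings → factor 2^2.50 ≈ 5.7.

≈ 5.7 times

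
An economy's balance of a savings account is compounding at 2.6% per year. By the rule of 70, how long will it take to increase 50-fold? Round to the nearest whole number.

At 2.6% it doubles every 70/2.6 ≈ 26.92 years.
50× is log₂ 50 ≈ 5.64 doublings, so ≈ 5.64 × 26.92 = 152 years.

about 152 years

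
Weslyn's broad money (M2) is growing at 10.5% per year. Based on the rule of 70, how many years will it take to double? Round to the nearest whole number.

At 10.5%, doubling takes about 70/10.5 = 6.67 years.

7 years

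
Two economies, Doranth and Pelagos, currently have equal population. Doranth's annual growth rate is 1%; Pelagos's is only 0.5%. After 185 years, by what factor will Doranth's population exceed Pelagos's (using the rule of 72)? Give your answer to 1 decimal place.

≈ 2.4 times

Only the 0.5-point difference matters.
72/0.5 ≈ 144.00 years per doubling of the ratio; 185 years gives 1.28 doublings, so ≈ 2.4×.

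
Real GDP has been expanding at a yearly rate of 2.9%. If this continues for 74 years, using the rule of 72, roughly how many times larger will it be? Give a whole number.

approximately 8 times

Doubling time ≈ 72/2.9 = 24.83 years.
74/24.83 ≈ 3 doublings, so about 2^3 = 8×.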